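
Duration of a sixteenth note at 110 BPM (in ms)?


Solution.
One quarter-note beat = 60000 / BPM = 60000 / 110 ms
Sixteenth note = 1/4 × quarter note
Duration = 1/4 × 60000 / 110 = 15000 / 110
= 136.4 ms


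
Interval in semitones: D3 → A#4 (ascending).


Step by step:
Absolute semitone position = octave×12 + chromatic position
D3: 3×12 + 2 = 38
A#4: 4×12 + 10 = 58
Difference = 58 - 38 = 20
= 20 semitones


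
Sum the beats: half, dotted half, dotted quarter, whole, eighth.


Working:
Beat values:
  half = 2 beats
  dotted half = 3 beats
  dotted quarter = 1.5 beats
  whole = 4 beats
  eighth = 0.5 beats
Sum = 2 + 3 + 1.5 + 4 + 0.5
= 11 beats


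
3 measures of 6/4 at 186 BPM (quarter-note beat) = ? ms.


Reasoning:
Quarter-note beat duration = 60000 / 186 ms
Beats per measure (6/4) = 6
One measure = 6 × 60000 / 186 = 360000 / 186 ms
3 measures = 3 × 360000 / 186 = 1080000 / 186
= 5806.5 ms


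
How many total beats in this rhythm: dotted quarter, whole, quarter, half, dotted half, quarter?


Beat values:
  dotted quarter = 1.5 beats
  whole = 4 beats
  quarter = 1 beat
  half = 2 beats
  dotted half = 3 beats
  quarter = 1 beat
Sum = 1.5 + 4 + 1 + 2 + 3 + 1
= 12.5 beats


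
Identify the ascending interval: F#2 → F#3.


Working:
Letter names: F → F spans 8 letter names → an octave
Semitones: F#2 → F#3 = 12 half-steps
An octave of 12 semitones is a perfect octave
= perfect octave


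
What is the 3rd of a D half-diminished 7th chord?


Step by step:
Half-diminished 7th chord = root + minor 3rd + diminished 5th + minor 7th
Seventh chords stack in thirds, so the letter names are D-F-A-C
Root: D
Minor 3rd above D: F
Diminished 5th above D: Ab
Minor 7th above D: C
The 3rd = F


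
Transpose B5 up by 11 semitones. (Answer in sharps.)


Working:
B5: chromatic position 11 in octave 5 → absolute = 5×12 + 11 = 71
Transpose up 11: 71 + 11 = 82
82 = 6×12 + 10 → A# in octave 6
Result = A#6


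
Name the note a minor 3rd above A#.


A 3rd spans 3 letter names, so from A we land on C
A minor 3rd = 3 semitones above A#
Spell C at that pitch: C#
= C#


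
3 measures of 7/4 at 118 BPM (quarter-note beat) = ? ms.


Working:
Quarter-note beat duration = 60000 / 118 ms
Beats per measure (7/4) = 7
One measure = 7 × 60000 / 118 = 420000 / 118 ms
3 measures = 3 × 420000 / 118 = 1260000 / 118
= 10678.0 ms


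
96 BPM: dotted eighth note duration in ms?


Step by step:
One quarter-note beat = 60000 / BPM = 60000 / 96 ms
Dotted eighth note = 3/4 × quarter note
Duration = 3/4 × 60000 / 96 = 45000 / 96
= 468.8 ms


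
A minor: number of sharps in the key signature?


Let's work it out.
Sharp minor keys follow the circle of fifths: A(0), E(1), B(2), F#(3), C#(4), G#(5), D#(6), A#(7)
A minor has 0 sharps
= 0 sharps


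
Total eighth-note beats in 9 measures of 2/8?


Reasoning:
Time signature 2/8: the bottom number 8 means the eighth note gets one count
The top number 2 means 2 eighth-note beats per measure
Total = 2 × 9 measures
= 18 eighth-note beats


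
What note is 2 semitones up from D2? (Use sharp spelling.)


Step by step:
D2: chromatic position 2 in octave 2 → absolute = 2×12 + 2 = 26
Transpose up 2: 26 + 2 = 28
28 = 2×12 + 4 → E in octave 2
Result = E2


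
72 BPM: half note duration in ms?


Working:
One quarter-note beat = 60000 / BPM = 60000 / 72 ms
Half note = 2 × quarter note
Duration = 2 × 60000 / 72 = 120000 / 72
= 1666.7 ms


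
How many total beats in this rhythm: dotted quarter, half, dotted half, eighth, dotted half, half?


Working:
Beat values:
  dotted quarter = 1.5 beats
  half = 2 beats
  dotted half = 3 beats
  eighth = 0.5 beats
  dotted half = 3 beats
  half = 2 beats
Sum = 1.5 + 2 + 3 + 0.5 + 3 + 2
= 12 beats


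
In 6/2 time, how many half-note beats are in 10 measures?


Let's work it out.
Time signature 6/2: the bottom number 2 means the half note gets one count
The top number 6 means 6 half-note beats per measure
Total = 6 × 10 measures
= 60 half-note beats


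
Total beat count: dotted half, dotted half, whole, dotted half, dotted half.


Step by step:
Beat values:
  dotted half = 3 beats
  dotted half = 3 beats
  whole = 4 beats
  dotted half = 3 beats
  dotted half = 3 beats
Sum = 3 + 3 + 4 + 3 + 3
= 16 beats


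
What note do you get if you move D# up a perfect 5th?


perfect 5th: 5 letter names, 7 semitones
Letter: D + 4 → A
Pitch: D# + 7 semitones, spelled as an A → A#
= A#


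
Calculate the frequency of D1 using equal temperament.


Solution.
f = 440 × 2^(n/12) where n = semitones from A4
D1: -43 semitones from A4
f = 440 × 2^(-43/12)
f = 36.71 Hz


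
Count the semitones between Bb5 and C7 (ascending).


Reasoning:
Absolute semitone position = octave×12 + chromatic position
Bb5: 5×12 + 10 = 70
C7: 7×12 + 0 = 84
Difference = 84 - 70 = 14
= 14 semitones


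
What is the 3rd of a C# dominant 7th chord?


Solution.
Dominant 7th chord = root + major 3rd + perfect 5th + minor 7th
Seventh chords stack in thirds, so the letter names are C-E-G-B
Root: C#
Major 3rd above C#: E#
Perfect 5th above C#: G#
Minor 7th above C#: B
The 3rd = E#


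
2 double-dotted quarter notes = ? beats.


Step by step:
Base quarter note = 1 beat
Dot 1 adds half the previous value: +1/2
Dot 2 adds half the previous value: +1/4
One double-dotted quarter = 1 + 1/2 + 1/4 = 7/4
2 of them = 2 × 7/4 = 7/2
= 7/2 beats


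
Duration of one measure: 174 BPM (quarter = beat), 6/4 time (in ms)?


Step by step:
Quarter-note beat duration = 60000 / 174 ms
Beats per measure (6/4) = 6
One measure = 6 × 60000 / 174 = 360000 / 174 ms
= 2069.0 ms


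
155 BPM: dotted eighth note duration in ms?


Step by step:
One quarter-note beat = 60000 / BPM = 60000 / 155 ms
Dotted eighth note = 3/4 × quarter note
Duration = 3/4 × 60000 / 155 = 45000 / 155
= 290.3 ms


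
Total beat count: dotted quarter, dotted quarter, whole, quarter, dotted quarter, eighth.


Reasoning:
Beat values:
  dotted quarter = 1.5 beats
  dotted quarter = 1.5 beats
  whole = 4 beats
  quarter = 1 beat
  dotted quarter = 1.5 beats
  eighth = 0.5 beats
Sum = 1.5 + 1.5 + 4 + 1 + 1.5 + 0.5
= 10 beats


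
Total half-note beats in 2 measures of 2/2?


Let's work it out.
Time signature 2/2: the bottom number 2 means the half note gets one count
The top number 2 means 2 half-note beats per measure
Total = 2 × 2 measures
= 4 half-note beats


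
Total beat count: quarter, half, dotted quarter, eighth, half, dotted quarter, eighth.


Beat values:
  quarter = 1 beat
  half = 2 beats
  dotted quarter = 1.5 beats
  eighth = 0.5 beats
  half = 2 beats
  dotted quarter = 1.5 beats
  eighth = 0.5 beats
Sum = 1 + 2 + 1.5 + 0.5 + 2 + 1.5 + 0.5
= 9 beats


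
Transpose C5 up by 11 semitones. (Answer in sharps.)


Working:
C5: chromatic position 0 in octave 5 → absolute = 5×12 + 0 = 60
Transpose up 11: 60 + 11 = 71
71 = 5×12 + 11 → B in octave 5
Result = B5


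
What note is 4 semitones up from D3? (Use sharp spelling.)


Solution.
D3: chromatic position 2 in octave 3 → absolute = 3×12 + 2 = 38
Transpose up 4: 38 + 4 = 42
42 = 3×12 + 6 → F# in octave 3
Result = F#3


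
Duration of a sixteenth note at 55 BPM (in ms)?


Working:
One quarter-note beat = 60000 / BPM = 60000 / 55 ms
Sixteenth note = 1/4 × quarter note
Duration = 1/4 × 60000 / 55 = 15000 / 55
= 272.7 ms


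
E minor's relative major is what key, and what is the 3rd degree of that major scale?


Working:
The relative major shares the key signature and is a minor 3rd above the minor tonic
A minor 3rd above E is G
→ relative major of E minor is G major
G major scale: G A B C D E F#
= G major; 3rd degree = B


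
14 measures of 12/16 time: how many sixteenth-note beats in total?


Solution.
Time signature 12/16: the bottom number 16 means the sixteenth note gets one count
The top number 12 means 12 sixteenth-note beats per measure
Total = 12 × 14 measures
= 168 sixteenth-note beats


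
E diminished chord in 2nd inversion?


Working:
Root position: E G Bb
2nd inversion: move root and 3rd up an octave
Bass note: Bb
Notes (bottom to top) = Bb E G


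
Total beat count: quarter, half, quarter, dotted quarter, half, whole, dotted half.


Beat values:
  quarter = 1 beat
  half = 2 beats
  quarter = 1 beat
  dotted quarter = 1.5 beats
  half = 2 beats
  whole = 4 beats
  dotted half = 3 beats
Sum = 1 + 2 + 1 + 1.5 + 2 + 4 + 3
= 14.5 beats


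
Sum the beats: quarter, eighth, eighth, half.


Beat values:
  quarter = 1 beat
  eighth = 0.5 beats
  eighth = 0.5 beats
  half = 2 beats
Sum = 1 + 0.5 + 0.5 + 2
= 4 beats


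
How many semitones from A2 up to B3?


Working:
Absolute semitone position = octave×12 + chromatic position
A2: 2×12 + 9 = 33
B3: 3×12 + 11 = 47
Difference = 47 - 33 = 14
= 14 semitones


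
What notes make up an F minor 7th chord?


Minor 7th chord = root + minor 3rd + perfect 5th + minor 7th
Seventh chords stack in thirds, so the letter names are F-A-C-E
Root: F
Minor 3rd above F: Ab
Perfect 5th above F: C
Minor 7th above F: Eb
Chord = F Ab C Eb


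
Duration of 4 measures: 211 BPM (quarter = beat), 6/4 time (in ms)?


Quarter-note beat duration = 60000 / 211 ms
Beats per measure (6/4) = 6
One measure = 6 × 60000 / 211 = 360000 / 211 ms
4 measures = 4 × 360000 / 211 = 1440000 / 211
= 6824.6 ms


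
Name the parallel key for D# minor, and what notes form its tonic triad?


Step by step:
Parallel keys share the same tonic but differ in mode
D# minor → parallel is D# major
Tonic triad of D# major = D# F## A#
= D# major; triad = D# F## A#


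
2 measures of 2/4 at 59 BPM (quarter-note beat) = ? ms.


Solution.
Quarter-note beat duration = 60000 / 59 ms
Beats per measure (2/4) = 2
One measure = 2 × 60000 / 59 = 120000 / 59 ms
2 measures = 2 × 120000 / 59 = 240000 / 59
= 4067.8 ms


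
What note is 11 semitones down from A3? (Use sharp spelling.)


Reasoning:
A3: chromatic position 9 in octave 3 → absolute = 3×12 + 9 = 45
Transpose down 11: 45 - 11 = 34
34 = 2×12 + 10 → A# in octave 2
Result = A#2


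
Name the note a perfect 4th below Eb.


Solution.
A 4th spans 4 letter names, so from E we land on B
A perfect 4th = 5 semitones below Eb
Spell B at that pitch: Bb
= Bb


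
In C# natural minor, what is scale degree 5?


Let's work it out.
Natural minor scale pattern: W-H-W-W-H-W-W (2-1-2-2-1-2-2 semitones)
Starting from C#:
  C# + 2 semitones → D#
  D# + 1 semitone → E
  E + 2 semitones → F#
  F# + 2 semitones → G#
  G# + 1 semitone → A
  A + 2 semitones → B
  B + 2 semitones → C#
Scale: C# D# E F# G# A B
Degree 5 = G#


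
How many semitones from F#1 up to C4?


Absolute semitone position = octave×12 + chromatic position
F#1: 1×12 + 6 = 18
C4: 4×12 + 0 = 48
Difference = 48 - 18 = 30
= 30 semitones


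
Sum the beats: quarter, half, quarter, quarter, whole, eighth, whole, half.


Let's work it out.
Beat values:
  quarter = 1 beat
  half = 2 beats
  quarter = 1 beat
  quarter = 1 beat
  whole = 4 beats
  eighth = 0.5 beats
  whole = 4 beats
  half = 2 beats
Sum = 1 + 2 + 1 + 1 + 4 + 0.5 + 4 + 2
= 15.5 beats


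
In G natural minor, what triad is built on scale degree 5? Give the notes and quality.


Step by step:
G natural minor scale: G A Bb C D Eb F
Diatonic triad on degree 5 stacks scale notes 5, 7, 2: D F A
D→F = 3 semitones; D→A = 7 semitones → minor triad
= D F A (minor)


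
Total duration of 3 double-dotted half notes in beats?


Base half note = 2 beats
Dot 1 adds half the previous value: +1
Dot 2 adds half the previous value: +1/2
One double-dotted half = 2 + 1 + 1/2 = 7/2
3 of them = 3 × 7/2 = 21/2
= 21/2 beats


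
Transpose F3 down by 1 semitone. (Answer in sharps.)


Solution.
F3: chromatic position 5 in octave 3 → absolute = 3×12 + 5 = 41
Transpose down 1: 41 - 1 = 40
40 = 3×12 + 4 → E in octave 3
Result = E3


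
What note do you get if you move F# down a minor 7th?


Solution.
minor 7th: 7 letter names, 10 semitones
Letter: F - 6 → G
Pitch: F# - 10 semitones, spelled as a G → G#
= G#


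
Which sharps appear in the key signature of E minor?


Working:
Sharp minor keys follow the circle of fifths: A(0), E(1), B(2), F#(3), C#(4), G#(5), D#(6), A#(7)
E minor has 1 sharp
Order of sharps: F# C# G# D# A# E# B# → first 1: F#
= F#


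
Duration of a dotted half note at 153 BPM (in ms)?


One quarter-note beat = 60000 / BPM = 60000 / 153 ms
Dotted half note = 3 × quarter note
Duration = 3 × 60000 / 153 = 180000 / 153
= 1176.5 ms


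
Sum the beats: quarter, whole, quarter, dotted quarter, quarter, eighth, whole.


Beat values:
  quarter = 1 beat
  whole = 4 beats
  quarter = 1 beat
  dotted quarter = 1.5 beats
  quarter = 1 beat
  eighth = 0.5 beats
  whole = 4 beats
Sum = 1 + 4 + 1 + 1.5 + 1 + 0.5 + 4
= 13 beats


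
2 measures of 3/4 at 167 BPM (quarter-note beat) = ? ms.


Step by step:
Quarter-note beat duration = 60000 / 167 ms
Beats per measure (3/4) = 3
One measure = 3 × 60000 / 167 = 180000 / 167 ms
2 measures = 2 × 180000 / 167 = 360000 / 167
= 2155.7 ms


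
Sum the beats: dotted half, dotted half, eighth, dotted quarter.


Step by step:
Beat values:
  dotted half = 3 beats
  dotted half = 3 beats
  eighth = 0.5 beats
  dotted quarter = 1.5 beats
Sum = 3 + 3 + 0.5 + 1.5
= 8 beats


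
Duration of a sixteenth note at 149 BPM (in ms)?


One quarter-note beat = 60000 / BPM = 60000 / 149 ms
Sixteenth note = 1/4 × quarter note
Duration = 1/4 × 60000 / 149 = 15000 / 149
= 100.7 ms


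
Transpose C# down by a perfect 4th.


Reasoning:
perfect 4th: 4 letter names, 5 semitones
Letter: C - 3 → G
Pitch: C# - 5 semitones, spelled as a G → G#
= G#


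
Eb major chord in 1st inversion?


Solution.
Root position: Eb G Bb
1st inversion: move root up an octave
Bass note: G
Notes (bottom to top) = G Bb Eb


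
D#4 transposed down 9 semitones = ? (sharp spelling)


Reasoning:
D#4: chromatic position 3 in octave 4 → absolute = 4×12 + 3 = 51
Transpose down 9: 51 - 9 = 42
42 = 3×12 + 6 → F# in octave 3
Result = F#3


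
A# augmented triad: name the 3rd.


Let's work it out.
Augmented triad = root + major 3rd (4 semitones) + augmented 5th (8 semitones)
A triad on A# stacks thirds, so the chord tones use letter names A-C-E
Root: A#
Major 3rd above A#: C##
Augmented 5th above A#: E##
The 3rd = C##


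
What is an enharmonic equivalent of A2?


Let's work it out.
Enharmonic notes sound the same pitch but are spelled with different letter names
A and Bbb name the same pitch class
= Bbb2


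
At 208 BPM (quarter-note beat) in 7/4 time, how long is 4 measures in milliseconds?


Reasoning:
Quarter-note beat duration = 60000 / 208 ms
Beats per measure (7/4) = 7
One measure = 7 × 60000 / 208 = 420000 / 208 ms
4 measures = 4 × 420000 / 208 = 1680000 / 208
= 8076.9 ms


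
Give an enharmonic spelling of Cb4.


Enharmonic notes sound the same pitch but are spelled with different letter names
Cb and B name the same pitch class
Octave numbers change at C, so Cb4 = B3
= B3


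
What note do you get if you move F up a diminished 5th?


diminished 5th: 5 letter names, 6 semitones
Letter: F + 4 → C
Pitch: F + 6 semitones, spelled as a C → Cb
= Cb


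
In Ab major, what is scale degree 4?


Solution.
Major scale pattern: W-W-H-W-W-W-H (2-2-1-2-2-2-1 semitones)
Starting from Ab:
  Ab + 2 semitones → Bb
  Bb + 2 semitones → C
  C + 1 semitone → Db
  Db + 2 semitones → Eb
  Eb + 2 semitones → F
  F + 2 semitones → G
  G + 1 semitone → Ab
Scale: Ab Bb C Db Eb F G
Degree 4 = Db


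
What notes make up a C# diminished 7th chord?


Solution.
Diminished 7th chord = root + minor 3rd + diminished 5th + diminished 7th
Seventh chords stack in thirds, so the letter names are C-E-G-B
Root: C#
Minor 3rd above C#: E
Diminished 5th above C#: G
Diminished 7th above C#: Bb
Chord = C# E G Bb


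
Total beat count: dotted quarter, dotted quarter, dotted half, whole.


Beat values:
  dotted quarter = 1.5 beats
  dotted quarter = 1.5 beats
  dotted half = 3 beats
  whole = 4 beats
Sum = 1.5 + 1.5 + 3 + 4
= 10 beats


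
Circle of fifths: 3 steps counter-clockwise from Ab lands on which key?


Solution.
Each counter-clockwise step moves down a perfect 5th (= up a perfect 4th)
From Ab: Ab → Db → F#/Gb → B
= B


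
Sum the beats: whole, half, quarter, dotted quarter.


Reasoning:
Beat values:
  whole = 4 beats
  half = 2 beats
  quarter = 1 beat
  dotted quarter = 1.5 beats
Sum = 4 + 2 + 1 + 1.5
= 8.5 beats


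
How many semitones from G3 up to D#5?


Working:
Absolute semitone position = octave×12 + chromatic position
G3: 3×12 + 7 = 43
D#5: 5×12 + 3 = 63
Difference = 63 - 43 = 20
= 20 semitones


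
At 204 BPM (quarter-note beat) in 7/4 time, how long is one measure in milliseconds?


Let's work it out.
Quarter-note beat duration = 60000 / 204 ms
Beats per measure (7/4) = 7
One measure = 7 × 60000 / 204 = 420000 / 204 ms
= 2058.8 ms


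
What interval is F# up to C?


Working:
Letter names: F → C spans 5 letter names → a 5th
Semitones: F# → C = 6 half-steps
A 5th of 6 semitones is a diminished 5th
= diminished 5th


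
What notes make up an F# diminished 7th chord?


Working:
Diminished 7th chord = root + minor 3rd + diminished 5th + diminished 7th
Seventh chords stack in thirds, so the letter names are F-A-C-E
Root: F#
Minor 3rd above F#: A
Diminished 5th above F#: C
Diminished 7th above F#: Eb
Chord = F# A C Eb


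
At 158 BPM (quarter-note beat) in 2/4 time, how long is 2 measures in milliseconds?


Let's work it out.
Quarter-note beat duration = 60000 / 158 ms
Beats per measure (2/4) = 2
One measure = 2 × 60000 / 158 = 120000 / 158 ms
2 measures = 2 × 120000 / 158 = 240000 / 158
= 1519.0 ms


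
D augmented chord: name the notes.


Reasoning:
Augmented triad = root + major 3rd (4 semitones) + augmented 5th (8 semitones)
A triad on D stacks thirds, so the chord tones use letter names D-F-A
Root: D
Major 3rd above D: F#
Augmented 5th above D: A#
Chord = D F# A#


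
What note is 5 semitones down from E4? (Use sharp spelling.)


Let's work it out.
E4: chromatic position 4 in octave 4 → absolute = 4×12 + 4 = 52
Transpose down 5: 52 - 5 = 47
47 = 3×12 + 11 → B in octave 3
Result = B3


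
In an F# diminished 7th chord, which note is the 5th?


Diminished 7th chord = root + minor 3rd + diminished 5th + diminished 7th
Seventh chords stack in thirds, so the letter names are F-A-C-E
Root: F#
Minor 3rd above F#: A
Diminished 5th above F#: C
Diminished 7th above F#: Eb
The 5th = C


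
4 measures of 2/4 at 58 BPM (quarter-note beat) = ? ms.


Quarter-note beat duration = 60000 / 58 ms
Beats per measure (2/4) = 2
One measure = 2 × 60000 / 58 = 120000 / 58 ms
4 measures = 4 × 120000 / 58 = 480000 / 58
= 8275.9 ms


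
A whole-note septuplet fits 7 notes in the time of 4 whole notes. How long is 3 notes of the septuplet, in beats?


Working:
Septuplet: 7 notes occupy the space of 4 whole notes
Space = 4 × 4 = 16 beats
Each septuplet note = 16 / 7 = 16/7 beats
3 notes = 3 × 16/7 = 48/7
= 48/7 beats


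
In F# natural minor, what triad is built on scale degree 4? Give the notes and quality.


F# natural minor scale: F# G# A B C# D E
Diatonic triad on degree 4 stacks scale notes 4, 6, 1: B D F#
B→D = 3 semitones; B→F# = 7 semitones → minor triad
= B D F# (minor)


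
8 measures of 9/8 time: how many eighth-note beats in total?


Step by step:
Time signature 9/8: the bottom number 8 means the eighth note gets one count
The top number 9 means 9 eighth-note beats per measure
Total = 9 × 8 measures
= 72 eighth-note beats


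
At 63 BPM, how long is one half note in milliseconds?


One quarter-note beat = 60000 / BPM = 60000 / 63 ms
Half note = 2 × quarter note
Duration = 2 × 60000 / 63 = 120000 / 63
= 1904.8 ms


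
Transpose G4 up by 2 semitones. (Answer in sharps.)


Working:
G4: chromatic position 7 in octave 4 → absolute = 4×12 + 7 = 55
Transpose up 2: 55 + 2 = 57
57 = 4×12 + 9 → A in octave 4
Result = A4


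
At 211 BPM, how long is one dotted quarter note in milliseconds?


Step by step:
One quarter-note beat = 60000 / BPM = 60000 / 211 ms
Dotted quarter note = 3/2 × quarter note
Duration = 3/2 × 60000 / 211 = 90000 / 211
= 426.5 ms


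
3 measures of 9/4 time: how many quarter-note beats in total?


Reasoning:
Time signature 9/4: the bottom number 4 means the quarter note gets one count
The top number 9 means 9 quarter-note beats per measure
Total = 9 × 3 measures
= 27 quarter-note beats


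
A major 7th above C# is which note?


Solution.
A 7th spans 7 letter names, so from C we land on B
A major 7th = 11 semitones above C#
Spell B at that pitch: B#
= B#


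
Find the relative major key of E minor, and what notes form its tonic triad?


Working:
The relative major shares the key signature and is a minor 3rd above the minor tonic
A minor 3rd above E is G
→ relative major of E minor is G major
Tonic triad of G major = root + major 3rd + perfect 5th = G B D
= G major; triad = G B D


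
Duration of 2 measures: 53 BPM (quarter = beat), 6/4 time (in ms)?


Solution.
Quarter-note beat duration = 60000 / 53 ms
Beats per measure (6/4) = 6
One measure = 6 × 60000 / 53 = 360000 / 53 ms
2 measures = 2 × 360000 / 53 = 720000 / 53
= 13584.9 ms


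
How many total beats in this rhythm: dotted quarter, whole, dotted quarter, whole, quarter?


Let's work it out.
Beat values:
  dotted quarter = 1.5 beats
  whole = 4 beats
  dotted quarter = 1.5 beats
  whole = 4 beats
  quarter = 1 beat
Sum = 1.5 + 4 + 1.5 + 4 + 1
= 12 beats


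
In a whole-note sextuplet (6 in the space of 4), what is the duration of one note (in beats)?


Reasoning:
Sextuplet: 6 notes occupy the space of 4 whole notes
Space = 4 × 4 = 16 beats
Each sextuplet note = 16 / 6 = 8/3 beats
= 8/3 beats


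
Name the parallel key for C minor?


Parallel keys share the same tonic but differ in mode
C minor → parallel is C major
= C major


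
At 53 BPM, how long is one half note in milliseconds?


Solution.
One quarter-note beat = 60000 / BPM = 60000 / 53 ms
Half note = 2 × quarter note
Duration = 2 × 60000 / 53 = 120000 / 53
= 2264.2 ms


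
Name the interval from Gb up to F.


Step by step:
Letter names: G → F spans 7 letter names → a 7th
Semitones: Gb → F = 11 half-steps
A 7th of 11 semitones is a major 7th
= major 7th


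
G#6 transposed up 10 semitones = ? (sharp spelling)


Step by step:
G#6: chromatic position 8 in octave 6 → absolute = 6×12 + 8 = 80
Transpose up 10: 80 + 10 = 90
90 = 7×12 + 6 → F# in octave 7
Result = F#7


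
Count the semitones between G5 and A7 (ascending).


Absolute semitone position = octave×12 + chromatic position
G5: 5×12 + 7 = 67
A7: 7×12 + 9 = 93
Difference = 93 - 67 = 26
= 26 semitones


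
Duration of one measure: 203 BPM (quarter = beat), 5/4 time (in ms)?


Quarter-note beat duration = 60000 / 203 ms
Beats per measure (5/4) = 5
One measure = 5 × 60000 / 203 = 300000 / 203 ms
= 1477.8 ms


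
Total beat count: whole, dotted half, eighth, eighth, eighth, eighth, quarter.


Reasoning:
Beat values:
  whole = 4 beats
  dotted half = 3 beats
  eighth = 0.5 beats
  eighth = 0.5 beats
  eighth = 0.5 beats
  eighth = 0.5 beats
  quarter = 1 beat
Sum = 4 + 3 + 0.5 + 0.5 + 0.5 + 0.5 + 1
= 10 beats


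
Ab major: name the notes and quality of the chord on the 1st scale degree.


Working:
Ab major scale: Ab Bb C Db Eb F G
Diatonic triad on degree 1 stacks scale notes 1, 3, 5: Ab C Eb
Ab→C = 4 semitones; Ab→Eb = 7 semitones → major triad
= Ab C Eb (major)


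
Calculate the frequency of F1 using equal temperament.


f = 440 × 2^(n/12) where n = semitones from A4
F1: -40 semitones from A4
f = 440 × 2^(-40/12)
f = 43.65 Hz


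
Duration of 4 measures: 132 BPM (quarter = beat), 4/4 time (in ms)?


Let's work it out.
Quarter-note beat duration = 60000 / 132 ms
Beats per measure (4/4) = 4
One measure = 4 × 60000 / 132 = 240000 / 132 ms
4 measures = 4 × 240000 / 132 = 960000 / 132
= 7272.7 ms


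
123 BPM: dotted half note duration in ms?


Let's work it out.
One quarter-note beat = 60000 / BPM = 60000 / 123 ms
Dotted half note = 3 × quarter note
Duration = 3 × 60000 / 123 = 180000 / 123
= 1463.4 ms


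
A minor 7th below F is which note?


Working:
A 7th spans 7 letter names, so from F we land on G
A minor 7th = 10 semitones below F
Spell G at that pitch: G
= G


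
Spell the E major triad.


Major triad = root + major 3rd (4 semitones) + perfect 5th (7 semitones)
A triad on E stacks thirds, so the chord tones use letter names E-G-B
Root: E
Major 3rd above E: G#
Perfect 5th above E: B
Chord = E G# B


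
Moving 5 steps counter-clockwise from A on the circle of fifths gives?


Reasoning:
Each counter-clockwise step moves down a perfect 5th (= up a perfect 4th)
From A: A → D → G → C → F → Bb
= Bb


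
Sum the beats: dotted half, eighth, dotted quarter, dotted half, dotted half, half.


Let's work it out.
Beat values:
  dotted half = 3 beats
  eighth = 0.5 beats
  dotted quarter = 1.5 beats
  dotted half = 3 beats
  dotted half = 3 beats
  half = 2 beats
Sum = 3 + 0.5 + 1.5 + 3 + 3 + 2
= 13 beats


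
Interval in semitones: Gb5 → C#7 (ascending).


Solution.
Absolute semitone position = octave×12 + chromatic position
Gb5: 5×12 + 6 = 66
C#7: 7×12 + 1 = 85
Difference = 85 - 66 = 19
= 19 semitones


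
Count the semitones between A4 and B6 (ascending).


Working:
Absolute semitone position = octave×12 + chromatic position
A4: 4×12 + 9 = 57
B6: 6×12 + 11 = 83
Difference = 83 - 57 = 26
= 26 semitones


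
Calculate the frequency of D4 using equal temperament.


Let's work it out.
f = 440 × 2^(n/12) where n = semitones from A4
D4: -7 semitones from A4
f = 440 × 2^(-7/12)
f = 293.66 Hz


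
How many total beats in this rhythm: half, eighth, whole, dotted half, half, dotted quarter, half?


Reasoning:
Beat values:
  half = 2 beats
  eighth = 0.5 beats
  whole = 4 beats
  dotted half = 3 beats
  half = 2 beats
  dotted quarter = 1.5 beats
  half = 2 beats
Sum = 2 + 0.5 + 4 + 3 + 2 + 1.5 + 2
= 15 beats


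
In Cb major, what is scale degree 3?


Major scale pattern: W-W-H-W-W-W-H (2-2-1-2-2-2-1 semitones)
Starting from Cb:
  Cb + 2 semitones → Db
  Db + 2 semitones → Eb
  Eb + 1 semitone → Fb
  Fb + 2 semitones → Gb
  Gb + 2 semitones → Ab
  Ab + 2 semitones → Bb
  Bb + 1 semitone → Cb
Scale: Cb Db Eb Fb Gb Ab Bb
Degree 3 = Eb


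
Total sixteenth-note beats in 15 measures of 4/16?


Let's work it out.
Time signature 4/16: the bottom number 16 means the sixteenth note gets one count
The top number 4 means 4 sixteenth-note beats per measure
Total = 4 × 15 measures
= 60 sixteenth-note beats


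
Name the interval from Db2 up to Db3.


Solution.
Letter names: D → D spans 8 letter names → an octave
Semitones: Db2 → Db3 = 12 half-steps
An octave of 12 semitones is a perfect octave
= perfect octave


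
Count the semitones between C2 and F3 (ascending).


Working:
Absolute semitone position = octave×12 + chromatic position
C2: 2×12 + 0 = 24
F3: 3×12 + 5 = 41
Difference = 41 - 24 = 17
= 17 semitones


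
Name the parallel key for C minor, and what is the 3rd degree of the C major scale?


Parallel keys share the same tonic but differ in mode
C minor → parallel is C major
C major scale: C D E F G A B
= C major; 3rd degree = E


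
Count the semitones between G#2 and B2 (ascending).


Absolute semitone position = octave×12 + chromatic position
G#2: 2×12 + 8 = 32
B2: 2×12 + 11 = 35
Difference = 35 - 32 = 3
= 3 semitones


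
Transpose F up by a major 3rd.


Working:
major 3rd: 3 letter names, 4 semitones
Letter: F + 2 → A
Pitch: F + 4 semitones, spelled as an A → A
= A


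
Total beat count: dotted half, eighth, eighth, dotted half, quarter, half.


Beat values:
  dotted half = 3 beats
  eighth = 0.5 beats
  eighth = 0.5 beats
  dotted half = 3 beats
  quarter = 1 beat
  half = 2 beats
Sum = 3 + 0.5 + 0.5 + 3 + 1 + 2
= 10 beats


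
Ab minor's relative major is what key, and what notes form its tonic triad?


The relative major shares the key signature and is a minor 3rd above the minor tonic
A minor 3rd above Ab is Cb
→ relative major of Ab minor is Cb major
Tonic triad of Cb major = root + major 3rd + perfect 5th = Cb Eb Gb
= Cb major; triad = Cb Eb Gb


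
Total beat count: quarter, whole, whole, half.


Beat values:
  quarter = 1 beat
  whole = 4 beats
  whole = 4 beats
  half = 2 beats
Sum = 1 + 4 + 4 + 2
= 11 beats


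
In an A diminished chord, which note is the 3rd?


Step by step:
Diminished triad = root + minor 3rd (3 semitones) + diminished 5th (6 semitones)
A triad on A stacks thirds, so the chord tones use letter names A-C-E
Root: A
Minor 3rd above A: C
Diminished 5th above A: Eb
The 3rd = C


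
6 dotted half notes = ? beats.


Let's work it out.
Base half note = 2 beats
Dot 1 adds half the previous value: +1
One dotted half = 2 + 1 = 3
6 of them = 6 × 3 = 18
= 18 beats


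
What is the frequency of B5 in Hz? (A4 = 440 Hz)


Working:
f = 440 × 2^(n/12) where n = semitones from A4
B5: 14 semitones from A4
f = 440 × 2^(14/12)
f = 987.77 Hz


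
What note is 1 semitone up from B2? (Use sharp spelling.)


B2: chromatic position 11 in octave 2 → absolute = 2×12 + 11 = 35
Transpose up 1: 35 + 1 = 36
36 = 3×12 + 0 → C in octave 3
Result = C3


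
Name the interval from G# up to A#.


Let's work it out.
Letter names: G → A spans 2 letter names → a 2nd
Semitones: G# → A# = 2 half-steps
A 2nd of 2 semitones is a major 2nd
= major 2nd


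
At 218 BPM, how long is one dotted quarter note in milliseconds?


One quarter-note beat = 60000 / BPM = 60000 / 218 ms
Dotted quarter note = 3/2 × quarter note
Duration = 3/2 × 60000 / 218 = 90000 / 218
= 412.8 ms


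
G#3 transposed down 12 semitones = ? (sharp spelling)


Solution.
G#3: chromatic position 8 in octave 3 → absolute = 3×12 + 8 = 44
Transpose down 12: 44 - 12 = 32
32 = 2×12 + 8 → G# in octave 2
Result = G#2


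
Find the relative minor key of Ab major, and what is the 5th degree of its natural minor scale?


Working:
The relative minor shares the major's key signature and starts on its 6th degree
6th degree = a major 6th above the tonic; a major 6th above Ab is F
→ relative minor of Ab major is F minor
F natural minor scale: F G Ab Bb C Db Eb
= F minor; 5th degree = C


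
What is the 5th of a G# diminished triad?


Working:
Diminished triad = root + minor 3rd (3 semitones) + diminished 5th (6 semitones)
A triad on G# stacks thirds, so the chord tones use letter names G-B-D
Root: G#
Minor 3rd above G#: B
Diminished 5th above G#: D
The 5th = D


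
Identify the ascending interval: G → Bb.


Working:
Letter names: G → B spans 3 letter names → a 3rd
Semitones: G → Bb = 3 half-steps
A 3rd of 3 semitones is a minor 3rd
= minor 3rd


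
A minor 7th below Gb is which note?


Solution.
A 7th spans 7 letter names, so from G we land on A
A minor 7th = 10 semitones below Gb
Spell A at that pitch: Ab
= Ab


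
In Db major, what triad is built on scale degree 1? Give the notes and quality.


Step by step:
Db major scale: Db Eb F Gb Ab Bb C
Diatonic triad on degree 1 stacks scale notes 1, 3, 5: Db F Ab
Db→F = 4 semitones; Db→Ab = 7 semitones → major triad
= Db F Ab (major)


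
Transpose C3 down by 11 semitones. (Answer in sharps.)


C3: chromatic position 0 in octave 3 → absolute = 3×12 + 0 = 36
Transpose down 11: 36 - 11 = 25
25 = 2×12 + 1 → C# in octave 2
Result = C#2


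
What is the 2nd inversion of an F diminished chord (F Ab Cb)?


Solution.
Root position: F Ab Cb
2nd inversion: move root and 3rd up an octave
Bass note: Cb
Notes (bottom to top) = Cb F Ab


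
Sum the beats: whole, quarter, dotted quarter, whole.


Working:
Beat values:
  whole = 4 beats
  quarter = 1 beat
  dotted quarter = 1.5 beats
  whole = 4 beats
Sum = 4 + 1 + 1.5 + 4
= 10.5 beats


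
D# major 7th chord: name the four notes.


Working:
Major 7th chord = root + major 3rd + perfect 5th + major 7th
Seventh chords stack in thirds, so the letter names are D-F-A-C
Root: D#
Major 3rd above D#: F##
Perfect 5th above D#: A#
Major 7th above D#: C##
Chord = D# F## A# C##


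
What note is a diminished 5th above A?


Let's work it out.
A 5th spans 5 letter names, so from A we land on E
A diminished 5th = 6 semitones above A
Spell E at that pitch: Eb
= Eb


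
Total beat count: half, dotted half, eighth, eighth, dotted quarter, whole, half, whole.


Let's work it out.
Beat values:
  half = 2 beats
  dotted half = 3 beats
  eighth = 0.5 beats
  eighth = 0.5 beats
  dotted quarter = 1.5 beats
  whole = 4 beats
  half = 2 beats
  whole = 4 beats
Sum = 2 + 3 + 0.5 + 0.5 + 1.5 + 4 + 2 + 4
= 17.5 beats


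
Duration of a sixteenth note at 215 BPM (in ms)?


Reasoning:
One quarter-note beat = 60000 / BPM = 60000 / 215 ms
Sixteenth note = 1/4 × quarter note
Duration = 1/4 × 60000 / 215 = 15000 / 215
= 69.8 ms


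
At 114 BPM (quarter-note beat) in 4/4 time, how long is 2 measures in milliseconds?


Step by step:
Quarter-note beat duration = 60000 / 114 ms
Beats per measure (4/4) = 4
One measure = 4 × 60000 / 114 = 240000 / 114 ms
2 measures = 2 × 240000 / 114 = 480000 / 114
= 4210.5 ms


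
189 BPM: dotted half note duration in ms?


One quarter-note beat = 60000 / BPM = 60000 / 189 ms
Dotted half note = 3 × quarter note
Duration = 3 × 60000 / 189 = 180000 / 189
= 952.4 ms


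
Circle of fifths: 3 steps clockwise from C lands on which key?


Solution.
Each clockwise step on the circle of fifths moves up a perfect 5th
From C: C → G → D → A
= A


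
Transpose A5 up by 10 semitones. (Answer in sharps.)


Step by step:
A5: chromatic position 9 in octave 5 → absolute = 5×12 + 9 = 69
Transpose up 10: 69 + 10 = 79
79 = 6×12 + 7 → G in octave 6
Result = G6


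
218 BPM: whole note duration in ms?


Let's work it out.
One quarter-note beat = 60000 / BPM = 60000 / 218 ms
Whole note = 4 × quarter note
Duration = 4 × 60000 / 218 = 240000 / 218
= 1100.9 ms


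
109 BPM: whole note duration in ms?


One quarter-note beat = 60000 / BPM = 60000 / 109 ms
Whole note = 4 × quarter note
Duration = 4 × 60000 / 109 = 240000 / 109
= 2201.8 ms


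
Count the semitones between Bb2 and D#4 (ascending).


Absolute semitone position = octave×12 + chromatic position
Bb2: 2×12 + 10 = 34
D#4: 4×12 + 3 = 51
Difference = 51 - 34 = 17
= 17 semitones


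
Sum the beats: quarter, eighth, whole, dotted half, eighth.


Let's work it out.
Beat values:
  quarter = 1 beat
  eighth = 0.5 beats
  whole = 4 beats
  dotted half = 3 beats
  eighth = 0.5 beats
Sum = 1 + 0.5 + 4 + 3 + 0.5
= 9 beats


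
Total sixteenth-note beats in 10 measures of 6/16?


Reasoning:
Time signature 6/16: the bottom number 16 means the sixteenth note gets one count
The top number 6 means 6 sixteenth-note beats per measure
Total = 6 × 10 measures
= 60 sixteenth-note beats


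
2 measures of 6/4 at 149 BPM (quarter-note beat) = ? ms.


Step by step:
Quarter-note beat duration = 60000 / 149 ms
Beats per measure (6/4) = 6
One measure = 6 × 60000 / 149 = 360000 / 149 ms
2 measures = 2 × 360000 / 149 = 720000 / 149
= 4832.2 ms


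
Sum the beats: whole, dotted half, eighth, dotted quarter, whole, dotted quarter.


Reasoning:
Beat values:
  whole = 4 beats
  dotted half = 3 beats
  eighth = 0.5 beats
  dotted quarter = 1.5 beats
  whole = 4 beats
  dotted quarter = 1.5 beats
Sum = 4 + 3 + 0.5 + 1.5 + 4 + 1.5
= 14.5 beats


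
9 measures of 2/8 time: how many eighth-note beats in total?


Time signature 2/8: the bottom number 8 means the eighth note gets one count
The top number 2 means 2 eighth-note beats per measure
Total = 2 × 9 measures
= 18 eighth-note beats


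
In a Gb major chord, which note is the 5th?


Reasoning:
Major triad = root + major 3rd (4 semitones) + perfect 5th (7 semitones)
A triad on Gb stacks thirds, so the chord tones use letter names G-B-D
Root: Gb
Major 3rd above Gb: Bb
Perfect 5th above Gb: Db
The 5th = Db


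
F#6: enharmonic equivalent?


Working:
Enharmonic notes sound the same pitch but are spelled with different letter names
F# and Gb name the same pitch class
= Gb6


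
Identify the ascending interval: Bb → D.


Let's work it out.
Letter names: B → D spans 3 letter names → a 3rd
Semitones: Bb → D = 4 half-steps
A 3rd of 4 semitones is a major 3rd
= major 3rd


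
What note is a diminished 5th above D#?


Reasoning:
A 5th spans 5 letter names, so from D we land on A
A diminished 5th = 6 semitones above D#
Spell A at that pitch: A
= A


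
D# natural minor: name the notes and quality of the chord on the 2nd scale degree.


Working:
D# natural minor scale: D# E# F# G# A# B C#
Diatonic triad on degree 2 stacks scale notes 2, 4, 6: E# G# B
E#→G# = 3 semitones; E#→B = 6 semitones → diminished triad
= E# G# B (diminished)


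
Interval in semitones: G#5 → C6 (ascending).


Solution.
Absolute semitone position = octave×12 + chromatic position
G#5: 5×12 + 8 = 68
C6: 6×12 + 0 = 72
Difference = 72 - 68 = 4
= 4 semitones


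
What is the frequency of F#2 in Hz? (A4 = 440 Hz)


Reasoning:
f = 440 × 2^(n/12) where n = semitones from A4
F#2: -27 semitones from A4
f = 440 × 2^(-27/12)
f = 92.50 Hz


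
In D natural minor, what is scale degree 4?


Reasoning:
Natural minor scale pattern: W-H-W-W-H-W-W (2-1-2-2-1-2-2 semitones)
Starting from D:
  D + 2 semitones → E
  E + 1 semitone → F
  F + 2 semitones → G
  G + 2 semitones → A
  A + 1 semitone → Bb
  Bb + 2 semitones → C
  C + 2 semitones → D
Scale: D E F G A Bb C
Degree 4 = G


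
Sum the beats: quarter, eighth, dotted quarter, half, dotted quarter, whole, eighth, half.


Reasoning:
Beat values:
  quarter = 1 beat
  eighth = 0.5 beats
  dotted quarter = 1.5 beats
  half = 2 beats
  dotted quarter = 1.5 beats
  whole = 4 beats
  eighth = 0.5 beats
  half = 2 beats
Sum = 1 + 0.5 + 1.5 + 2 + 1.5 + 4 + 0.5 + 2
= 13 beats


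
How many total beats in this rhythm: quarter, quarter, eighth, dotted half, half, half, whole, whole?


Let's work it out.
Beat values:
  quarter = 1 beat
  quarter = 1 beat
  eighth = 0.5 beats
  dotted half = 3 beats
  half = 2 beats
  half = 2 beats
  whole = 4 beats
  whole = 4 beats
Sum = 1 + 1 + 0.5 + 3 + 2 + 2 + 4 + 4
= 17.5 beats


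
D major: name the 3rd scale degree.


Major scale pattern: W-W-H-W-W-W-H (2-2-1-2-2-2-1 semitones)
Starting from D:
  D + 2 semitones → E
  E + 2 semitones → F#
  F# + 1 semitone → G
  G + 2 semitones → A
  A + 2 semitones → B
  B + 2 semitones → C#
  C# + 1 semitone → D
Scale: D E F# G A B C#
Degree 3 = F#


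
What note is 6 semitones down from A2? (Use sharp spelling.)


A2: chromatic position 9 in octave 2 → absolute = 2×12 + 9 = 33
Transpose down 6: 33 - 6 = 27
27 = 2×12 + 3 → D# in octave 2
Result = D#2


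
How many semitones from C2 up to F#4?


Let's work it out.
Absolute semitone position = octave×12 + chromatic position
C2: 2×12 + 0 = 24
F#4: 4×12 + 6 = 54
Difference = 54 - 24 = 30
= 30 semitones


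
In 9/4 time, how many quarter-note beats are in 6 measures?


Time signature 9/4: the bottom number 4 means the quarter note gets one count
The top number 9 means 9 quarter-note beats per measure
Total = 9 × 6 measures
= 54 quarter-note beats
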